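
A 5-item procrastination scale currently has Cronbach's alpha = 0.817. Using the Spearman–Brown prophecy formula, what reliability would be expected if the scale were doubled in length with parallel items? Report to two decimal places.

predicted reliability = 0.90

Length factor m = 2
α' = m·α / (1 + (m−1)·α)
   = 2 × 0.817 / (1 + (2 − 1) × 0.817)
   = 1.6340 / 1.8170 = 0.90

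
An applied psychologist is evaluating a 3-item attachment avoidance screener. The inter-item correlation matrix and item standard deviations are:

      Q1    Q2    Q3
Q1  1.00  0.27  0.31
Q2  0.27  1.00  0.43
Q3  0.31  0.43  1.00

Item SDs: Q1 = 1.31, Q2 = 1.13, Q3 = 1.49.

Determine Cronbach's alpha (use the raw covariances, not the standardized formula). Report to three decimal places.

Cronbach's alpha = 0.598

Σσ²ᵢ = 1.31² + 1.13² + 1.49² = 5.2131
Covariances σ_ij = r_ij · s_i · s_j:
  σ(Q1,Q2) = 0.27 × 1.31 × 1.13 = 0.3997
  σ(Q1,Q3) = 0.31 × 1.31 × 1.49 = 0.6051
  σ(Q2,Q3) = 0.43 × 1.13 × 1.49 = 0.7240
σ²_T = Σσ²ᵢ + 2·Σσ_ij = 5.2131 + 2 × 1.7288 = 8.6707
α = (3/2)·(1 − 5.2131/8.6707) = 0.598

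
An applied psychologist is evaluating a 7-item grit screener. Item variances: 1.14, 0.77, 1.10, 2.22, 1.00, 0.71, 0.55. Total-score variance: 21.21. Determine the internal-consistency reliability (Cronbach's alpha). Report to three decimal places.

Cronbach's alpha = 0.755

Σσ²ᵢ = 1.14 + 0.77 + 1.10 + 2.22 + 1.00 + 0.71 + 0.55 = 7.49
α = (k/(k−1))·(1 − Σσ²ᵢ/total variance) = (7/6)·(1 − 7.49/21.21) = 0.755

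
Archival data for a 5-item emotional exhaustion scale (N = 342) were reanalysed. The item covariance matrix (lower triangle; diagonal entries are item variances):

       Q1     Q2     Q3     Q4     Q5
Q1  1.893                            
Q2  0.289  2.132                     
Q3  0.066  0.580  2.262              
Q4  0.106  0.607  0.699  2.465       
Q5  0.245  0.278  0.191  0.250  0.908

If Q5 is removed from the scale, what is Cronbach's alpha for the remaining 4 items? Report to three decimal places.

Remaining items: Q1, Q2, Q3, Q4 (k = 4).
Σσ²ᵢ = 1.893 + 2.132 + 2.262 + 2.465 = 8.752
total variance = 8.752 + 2 × 2.347 = 13.446
α (item deleted) = (4/3)·(1 − 8.752/13.446) = 0.465

Cronbach's alpha = 0.465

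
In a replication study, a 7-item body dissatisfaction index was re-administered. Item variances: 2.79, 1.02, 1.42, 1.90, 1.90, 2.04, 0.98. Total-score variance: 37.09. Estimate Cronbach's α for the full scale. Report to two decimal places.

Σσᵢ² = 2.79 + 1.02 + 1.42 + 1.90 + 1.90 + 2.04 + 0.98 = 12.05
α = (k/(k−1))·(1 − Σσᵢ²/total variance) = (7/6)·(1 − 12.05/37.09) = 0.79

α = 0.79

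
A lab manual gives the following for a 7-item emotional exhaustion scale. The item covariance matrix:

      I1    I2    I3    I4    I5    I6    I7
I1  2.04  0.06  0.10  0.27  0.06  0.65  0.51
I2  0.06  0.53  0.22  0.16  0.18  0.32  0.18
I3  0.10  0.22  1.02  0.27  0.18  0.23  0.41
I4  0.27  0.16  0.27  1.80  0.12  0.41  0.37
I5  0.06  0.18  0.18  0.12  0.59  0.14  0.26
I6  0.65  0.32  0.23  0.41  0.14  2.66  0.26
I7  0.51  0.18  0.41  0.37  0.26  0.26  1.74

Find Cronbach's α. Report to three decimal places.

Σσ²ᵢ = 2.04 + 0.53 + 1.02 + 1.80 + 0.59 + 2.66 + 1.74 = 10.38
Sum of off-diagonal covariances = 5.36
σ²_T = 10.38 + 2 × 5.36 = 21.10
α = (k/(k−1))·(1 − Σσ²ᵢ/σ²_T) = (7/6)·(1 − 10.38/21.10) = 0.593

α = 0.593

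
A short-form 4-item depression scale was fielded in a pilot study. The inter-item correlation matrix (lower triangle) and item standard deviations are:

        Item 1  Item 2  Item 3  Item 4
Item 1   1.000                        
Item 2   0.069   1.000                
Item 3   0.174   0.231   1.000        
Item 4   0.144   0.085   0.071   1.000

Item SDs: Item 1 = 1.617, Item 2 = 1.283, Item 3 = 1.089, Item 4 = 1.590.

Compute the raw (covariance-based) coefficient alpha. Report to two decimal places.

coefficient alpha = 0.35

Σσ²ᵢ = 1.617² + 1.283² + 1.089² + 1.590² = 7.9748
Covariances σ_ij = r_ij · s_i · s_j:
  σ(Item 1,Item 2) = 0.069 × 1.617 × 1.283 = 0.1431
  σ(Item 1,Item 3) = 0.174 × 1.617 × 1.089 = 0.3064
  σ(Item 1,Item 4) = 0.144 × 1.617 × 1.590 = 0.3702
  σ(Item 2,Item 3) = 0.231 × 1.283 × 1.089 = 0.3228
  σ(Item 2,Item 4) = 0.085 × 1.283 × 1.590 = 0.1734
  σ(Item 3,Item 4) = 0.071 × 1.089 × 1.590 = 0.1229
σ²_T = Σσ²ᵢ + 2·Σσ_ij = 7.9748 + 2 × 1.4388 = 10.8524
α = (4/3)·(1 − 7.9748/10.8524) = 0.35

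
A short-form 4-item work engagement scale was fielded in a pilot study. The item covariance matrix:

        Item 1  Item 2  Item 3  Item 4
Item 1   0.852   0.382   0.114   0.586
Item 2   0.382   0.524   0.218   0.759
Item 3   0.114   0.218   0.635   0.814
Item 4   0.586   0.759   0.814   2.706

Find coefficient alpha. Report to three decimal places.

Σσ²ᵢ = 0.852 + 0.524 + 0.635 + 2.706 = 4.717
Sum of the distinct covariances = 2.873
Var(T) = 4.717 + 2 × 2.873 = 10.463
α = (k/(k−1))·(1 − Σσ²ᵢ/Var(T)) = (4/3)·(1 − 4.717/10.463) = 0.732

coefficient alpha = 0.732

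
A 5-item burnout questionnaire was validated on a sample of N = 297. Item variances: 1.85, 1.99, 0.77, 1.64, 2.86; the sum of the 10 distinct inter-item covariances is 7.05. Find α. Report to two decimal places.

α = 0.76

Σσᵢ² = 1.85 + 1.99 + 0.77 + 1.64 + 2.86 = 9.11
Sum of distinct covariances = 7.05
σ²_total = Σσᵢ² + 2·Σcov = 9.11 + 2 × 7.05 = 23.21
α = (5/4)·(1 − 9.11/23.21) = 0.76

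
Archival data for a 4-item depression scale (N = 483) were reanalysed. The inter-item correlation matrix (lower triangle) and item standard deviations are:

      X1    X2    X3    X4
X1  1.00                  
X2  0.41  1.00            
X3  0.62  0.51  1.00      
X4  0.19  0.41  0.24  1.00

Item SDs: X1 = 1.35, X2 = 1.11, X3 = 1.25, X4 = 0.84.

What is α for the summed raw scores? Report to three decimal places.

α = 0.730

Σσ²ᵢ = 1.35² + 1.11² + 1.25² + 0.84² = 5.3227
Covariances σ_ij = r_ij · s_i · s_j:
  σ(X1,X2) = 0.41 × 1.35 × 1.11 = 0.6144
  σ(X1,X3) = 0.62 × 1.35 × 1.25 = 1.0463
  σ(X1,X4) = 0.19 × 1.35 × 0.84 = 0.2155
  σ(X2,X3) = 0.51 × 1.11 × 1.25 = 0.7076
  σ(X2,X4) = 0.41 × 1.11 × 0.84 = 0.3823
  σ(X3,X4) = 0.24 × 1.25 × 0.84 = 0.2520
σ²_T = Σσ²ᵢ + 2·Σσ_ij = 5.3227 + 2 × 3.2181 = 11.7589
α = (4/3)·(1 − 5.3227/11.7589) = 0.730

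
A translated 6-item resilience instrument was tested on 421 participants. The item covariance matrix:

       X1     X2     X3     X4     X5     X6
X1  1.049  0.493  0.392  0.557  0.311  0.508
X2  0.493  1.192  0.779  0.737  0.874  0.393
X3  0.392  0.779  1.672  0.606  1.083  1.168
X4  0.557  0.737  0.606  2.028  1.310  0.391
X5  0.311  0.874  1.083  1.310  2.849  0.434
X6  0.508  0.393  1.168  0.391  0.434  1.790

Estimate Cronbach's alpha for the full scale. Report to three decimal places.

sum of item variances = 1.049 + 1.192 + 1.672 + 2.028 + 2.849 + 1.790 = 10.580
Sum of off-diagonal covariances = 10.036
total variance = 10.580 + 2 × 10.036 = 30.652
α = (k/(k−1))·(1 − sum of item variances/total variance) = (6/5)·(1 − 10.580/30.652) = 0.786

α = 0.786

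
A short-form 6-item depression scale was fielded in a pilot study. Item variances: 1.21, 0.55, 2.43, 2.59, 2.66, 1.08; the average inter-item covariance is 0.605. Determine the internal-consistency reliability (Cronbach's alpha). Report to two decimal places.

Σσᵢ² = 1.21 + 0.55 + 2.43 + 2.59 + 2.66 + 1.08 = 10.52
Sum of the 15 distinct covariances = 15 × 0.605 = 9.075
σ²_total = Σσᵢ² + 2·Σcov = 10.52 + 2 × 9.075 = 28.670
α = (6/5)·(1 − 10.52/28.670) = 0.76

α = 0.76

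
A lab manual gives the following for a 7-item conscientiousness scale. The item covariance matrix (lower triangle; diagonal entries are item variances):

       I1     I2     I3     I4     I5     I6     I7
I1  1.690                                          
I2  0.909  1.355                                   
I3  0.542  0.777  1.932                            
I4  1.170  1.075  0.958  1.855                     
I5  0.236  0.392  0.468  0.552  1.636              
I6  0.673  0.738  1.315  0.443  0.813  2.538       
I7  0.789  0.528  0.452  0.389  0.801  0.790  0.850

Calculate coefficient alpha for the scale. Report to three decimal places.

ΣVar(i) = 1.690 + 1.355 + 1.932 + 1.855 + 1.636 + 2.538 + 0.850 = 11.856
Sum of off-diagonal covariances = 14.810
Var(T) = 11.856 + 2 × 14.810 = 41.476
α = (k/(k−1))·(1 − ΣVar(i)/Var(T)) = (7/6)·(1 − 11.856/41.476) = 0.833

coefficient alpha = 0.833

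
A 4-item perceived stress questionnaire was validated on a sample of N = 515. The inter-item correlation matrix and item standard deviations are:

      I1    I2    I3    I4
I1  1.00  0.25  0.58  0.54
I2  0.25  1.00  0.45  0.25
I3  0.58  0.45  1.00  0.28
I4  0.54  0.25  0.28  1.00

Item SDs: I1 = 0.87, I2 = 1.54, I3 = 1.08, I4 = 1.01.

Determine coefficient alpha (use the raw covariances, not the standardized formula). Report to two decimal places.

Σσ²ᵢ = 0.87² + 1.54² + 1.08² + 1.01² = 5.3150
Covariances σ_ij = r_ij · s_i · s_j:
  σ(I1,I2) = 0.25 × 0.87 × 1.54 = 0.3350
  σ(I1,I3) = 0.58 × 0.87 × 1.08 = 0.5450
  σ(I1,I4) = 0.54 × 0.87 × 1.01 = 0.4745
  σ(I2,I3) = 0.45 × 1.54 × 1.08 = 0.7484
  σ(I2,I4) = 0.25 × 1.54 × 1.01 = 0.3889
  σ(I3,I4) = 0.28 × 1.08 × 1.01 = 0.3054
σ²_T = Σσ²ᵢ + 2·Σσ_ij = 5.3150 + 2 × 2.7972 = 10.9094
α = (4/3)·(1 − 5.3150/10.9094) = 0.68

α = 0.68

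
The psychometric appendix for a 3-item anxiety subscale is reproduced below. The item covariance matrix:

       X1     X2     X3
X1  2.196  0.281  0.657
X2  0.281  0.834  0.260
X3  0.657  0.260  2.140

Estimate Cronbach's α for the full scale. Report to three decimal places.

sum of item variances = 2.196 + 0.834 + 2.140 = 5.170
Σ_{i<j} σ_ij = 1.198
Var(T) = 5.170 + 2 × 1.198 = 7.566
α = (k/(k−1))·(1 − sum of item variances/Var(T)) = (3/2)·(1 − 5.170/7.566) = 0.475

Cronbach's α = 0.475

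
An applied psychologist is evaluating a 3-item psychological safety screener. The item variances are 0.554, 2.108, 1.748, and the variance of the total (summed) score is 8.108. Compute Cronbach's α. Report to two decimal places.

Cronbach's α = 0.68

ΣVar(i) = 0.554 + 2.108 + 1.748 = 4.410
α = (k/(k−1))·(1 − ΣVar(i)/total variance) = (3/2)·(1 − 4.410/8.108) = 0.68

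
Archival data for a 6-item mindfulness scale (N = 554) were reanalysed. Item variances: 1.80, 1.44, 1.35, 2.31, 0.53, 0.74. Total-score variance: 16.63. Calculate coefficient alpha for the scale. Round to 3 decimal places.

Σσ²ᵢ = 1.80 + 1.44 + 1.35 + 2.31 + 0.53 + 0.74 = 8.17
α = (k/(k−1))·(1 − Σσ²ᵢ/σ²_total) = (6/5)·(1 − 8.17/16.63) = 0.610

coefficient alpha = 0.610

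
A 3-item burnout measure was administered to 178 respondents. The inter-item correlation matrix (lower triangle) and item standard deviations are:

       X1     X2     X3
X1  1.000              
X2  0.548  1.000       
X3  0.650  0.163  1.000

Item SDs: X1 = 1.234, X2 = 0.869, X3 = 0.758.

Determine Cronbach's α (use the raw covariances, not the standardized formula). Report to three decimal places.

Σσ²ᵢ = 1.234² + 0.869² + 0.758² = 2.8525
Covariances σ_ij = r_ij · s_i · s_j:
  σ(X1,X2) = 0.548 × 1.234 × 0.869 = 0.5876
  σ(X1,X3) = 0.650 × 1.234 × 0.758 = 0.6080
  σ(X2,X3) = 0.163 × 0.869 × 0.758 = 0.1074
σ²_T = Σσ²ᵢ + 2·Σσ_ij = 2.8525 + 2 × 1.3030 = 5.4585
α = (3/2)·(1 − 2.8525/5.4585) = 0.716

α = 0.716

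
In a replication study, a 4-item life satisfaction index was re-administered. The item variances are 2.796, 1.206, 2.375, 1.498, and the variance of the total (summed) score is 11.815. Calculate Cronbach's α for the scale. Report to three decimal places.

Σσᵢ² = 2.796 + 1.206 + 2.375 + 1.498 = 7.875
α = (k/(k−1))·(1 − Σσᵢ²/total variance) = (4/3)·(1 − 7.875/11.815) = 0.445

Cronbach's α = 0.445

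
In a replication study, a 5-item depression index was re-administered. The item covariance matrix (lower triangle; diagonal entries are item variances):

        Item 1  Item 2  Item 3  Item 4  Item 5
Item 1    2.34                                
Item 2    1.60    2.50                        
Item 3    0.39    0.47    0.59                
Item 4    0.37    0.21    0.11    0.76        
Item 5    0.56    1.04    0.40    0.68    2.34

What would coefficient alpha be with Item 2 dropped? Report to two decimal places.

α = 0.61

Remaining items: Item 1, Item 3, Item 4, Item 5 (k = 4).
ΣVar(i) = 2.34 + 0.59 + 0.76 + 2.34 = 6.03
Var(T) = 6.03 + 2 × 2.51 = 11.05
α (item deleted) = (4/3)·(1 − 6.03/11.05) = 0.61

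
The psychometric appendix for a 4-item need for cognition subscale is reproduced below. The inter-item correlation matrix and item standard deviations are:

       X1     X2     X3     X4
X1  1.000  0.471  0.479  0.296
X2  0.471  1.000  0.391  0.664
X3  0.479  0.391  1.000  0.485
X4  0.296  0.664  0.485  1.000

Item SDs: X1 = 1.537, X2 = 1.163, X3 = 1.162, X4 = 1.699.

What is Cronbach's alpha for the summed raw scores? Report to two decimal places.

α = 0.76

Σσ²ᵢ = 1.537² + 1.163² + 1.162² + 1.699² = 7.9518
Covariances σ_ij = r_ij · s_i · s_j:
  σ(X1,X2) = 0.471 × 1.537 × 1.163 = 0.8419
  σ(X1,X3) = 0.479 × 1.537 × 1.162 = 0.8555
  σ(X1,X4) = 0.296 × 1.537 × 1.699 = 0.7730
  σ(X2,X3) = 0.391 × 1.163 × 1.162 = 0.5284
  σ(X2,X4) = 0.664 × 1.163 × 1.699 = 1.3120
  σ(X3,X4) = 0.485 × 1.162 × 1.699 = 0.9575
σ²_T = Σσ²ᵢ + 2·Σσ_ij = 7.9518 + 2 × 5.2683 = 18.4884
α = (4/3)·(1 − 7.9518/18.4884) = 0.76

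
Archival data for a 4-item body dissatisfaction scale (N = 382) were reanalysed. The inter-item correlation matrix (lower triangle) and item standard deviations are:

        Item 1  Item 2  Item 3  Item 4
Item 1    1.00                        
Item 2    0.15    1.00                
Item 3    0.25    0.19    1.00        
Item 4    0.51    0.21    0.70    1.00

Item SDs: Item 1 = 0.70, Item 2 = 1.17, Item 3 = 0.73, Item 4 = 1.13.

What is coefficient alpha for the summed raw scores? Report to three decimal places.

Σσ²ᵢ = 0.70² + 1.17² + 0.73² + 1.13² = 3.6687
Covariances σ_ij = r_ij · s_i · s_j:
  σ(Item 1,Item 2) = 0.15 × 0.70 × 1.17 = 0.1228
  σ(Item 1,Item 3) = 0.25 × 0.70 × 0.73 = 0.1278
  σ(Item 1,Item 4) = 0.51 × 0.70 × 1.13 = 0.4034
  σ(Item 2,Item 3) = 0.19 × 1.17 × 0.73 = 0.1623
  σ(Item 2,Item 4) = 0.21 × 1.17 × 1.13 = 0.2776
  σ(Item 3,Item 4) = 0.70 × 0.73 × 1.13 = 0.5774
σ²_T = Σσ²ᵢ + 2·Σσ_ij = 3.6687 + 2 × 1.6713 = 7.0113
α = (4/3)·(1 − 3.6687/7.0113) = 0.636

coefficient alpha = 0.636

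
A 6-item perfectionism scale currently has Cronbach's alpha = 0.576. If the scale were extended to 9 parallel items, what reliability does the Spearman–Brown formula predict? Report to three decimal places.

Length factor m = 9/6 = 1.5000
α' = m·α / (1 + (m−1)·α)
   = 9/6 × 0.576 / (1 + (9/6 − 1) × 0.576)
   = 0.8640 / 1.2880 = 0.671

predicted reliability = 0.671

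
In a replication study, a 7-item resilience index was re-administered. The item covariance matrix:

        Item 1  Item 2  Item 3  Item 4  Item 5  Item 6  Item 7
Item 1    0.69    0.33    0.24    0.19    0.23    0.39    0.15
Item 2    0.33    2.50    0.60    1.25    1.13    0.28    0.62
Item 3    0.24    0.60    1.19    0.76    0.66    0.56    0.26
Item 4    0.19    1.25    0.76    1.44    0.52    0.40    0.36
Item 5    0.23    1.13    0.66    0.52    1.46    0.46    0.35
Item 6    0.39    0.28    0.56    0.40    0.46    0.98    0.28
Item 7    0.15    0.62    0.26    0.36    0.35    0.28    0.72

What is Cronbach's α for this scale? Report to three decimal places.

α = 0.806

Σσᵢ² = 0.69 + 2.50 + 1.19 + 1.44 + 1.46 + 0.98 + 0.72 = 8.98
Sum of the distinct covariances = 10.02
Var(T) = 8.98 + 2 × 10.02 = 29.02
α = (k/(k−1))·(1 − Σσᵢ²/Var(T)) = (7/6)·(1 − 8.98/29.02) = 0.806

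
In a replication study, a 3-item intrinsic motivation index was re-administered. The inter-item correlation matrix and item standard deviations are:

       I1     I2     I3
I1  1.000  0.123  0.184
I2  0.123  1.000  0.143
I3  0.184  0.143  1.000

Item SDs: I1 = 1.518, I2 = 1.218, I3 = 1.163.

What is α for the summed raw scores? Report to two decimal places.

α = 0.34

Σσ²ᵢ = 1.518² + 1.218² + 1.163² = 5.1404
Covariances σ_ij = r_ij · s_i · s_j:
  σ(I1,I2) = 0.123 × 1.518 × 1.218 = 0.2274
  σ(I1,I3) = 0.184 × 1.518 × 1.163 = 0.3248
  σ(I2,I3) = 0.143 × 1.218 × 1.163 = 0.2026
σ²_T = Σσ²ᵢ + 2·Σσ_ij = 5.1404 + 2 × 0.7548 = 6.6500
α = (3/2)·(1 − 5.1404/6.6500) = 0.34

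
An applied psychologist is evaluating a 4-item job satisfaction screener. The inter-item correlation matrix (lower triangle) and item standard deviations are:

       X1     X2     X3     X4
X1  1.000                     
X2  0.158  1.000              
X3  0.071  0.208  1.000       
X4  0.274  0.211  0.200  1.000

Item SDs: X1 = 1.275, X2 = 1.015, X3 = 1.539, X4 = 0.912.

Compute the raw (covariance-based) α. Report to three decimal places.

Σσ²ᵢ = 1.275² + 1.015² + 1.539² + 0.912² = 5.8561
Covariances σ_ij = r_ij · s_i · s_j:
  σ(X1,X2) = 0.158 × 1.275 × 1.015 = 0.2045
  σ(X1,X3) = 0.071 × 1.275 × 1.539 = 0.1393
  σ(X1,X4) = 0.274 × 1.275 × 0.912 = 0.3186
  σ(X2,X3) = 0.208 × 1.015 × 1.539 = 0.3249
  σ(X2,X4) = 0.211 × 1.015 × 0.912 = 0.1953
  σ(X3,X4) = 0.200 × 1.539 × 0.912 = 0.2807
σ²_T = Σσ²ᵢ + 2·Σσ_ij = 5.8561 + 2 × 1.4633 = 8.7827
α = (4/3)·(1 − 5.8561/8.7827) = 0.444

α = 0.444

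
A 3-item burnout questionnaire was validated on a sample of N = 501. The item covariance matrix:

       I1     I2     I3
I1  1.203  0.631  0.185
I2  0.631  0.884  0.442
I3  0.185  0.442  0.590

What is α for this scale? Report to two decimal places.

α = 0.73

sum of item variances = 1.203 + 0.884 + 0.590 = 2.677
Sum of off-diagonal covariances = 1.258
σ²_T = 2.677 + 2 × 1.258 = 5.193
α = (k/(k−1))·(1 − sum of item variances/σ²_T) = (3/2)·(1 − 2.677/5.193) = 0.73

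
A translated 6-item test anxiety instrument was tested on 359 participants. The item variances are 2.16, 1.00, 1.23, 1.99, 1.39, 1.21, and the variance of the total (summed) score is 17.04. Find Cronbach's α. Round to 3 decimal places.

α = 0.568

ΣVar(i) = 2.16 + 1.00 + 1.23 + 1.99 + 1.39 + 1.21 = 8.98
α = (k/(k−1))·(1 − ΣVar(i)/σ²_T) = (6/5)·(1 − 8.98/17.04) = 0.568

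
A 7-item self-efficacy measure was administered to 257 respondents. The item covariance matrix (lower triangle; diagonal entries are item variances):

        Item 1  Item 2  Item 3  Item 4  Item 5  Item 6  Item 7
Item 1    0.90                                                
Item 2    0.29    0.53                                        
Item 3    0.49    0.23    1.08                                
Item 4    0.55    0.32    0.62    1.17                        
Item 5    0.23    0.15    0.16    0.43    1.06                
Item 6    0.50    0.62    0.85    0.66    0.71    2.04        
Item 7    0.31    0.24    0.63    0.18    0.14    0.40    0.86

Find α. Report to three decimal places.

Σσ²ᵢ = 0.90 + 0.53 + 1.08 + 1.17 + 1.06 + 2.04 + 0.86 = 7.64
Sum of the distinct covariances = 8.71
total variance = 7.64 + 2 × 8.71 = 25.06
α = (k/(k−1))·(1 − Σσ²ᵢ/total variance) = (7/6)·(1 − 7.64/25.06) = 0.811

α = 0.811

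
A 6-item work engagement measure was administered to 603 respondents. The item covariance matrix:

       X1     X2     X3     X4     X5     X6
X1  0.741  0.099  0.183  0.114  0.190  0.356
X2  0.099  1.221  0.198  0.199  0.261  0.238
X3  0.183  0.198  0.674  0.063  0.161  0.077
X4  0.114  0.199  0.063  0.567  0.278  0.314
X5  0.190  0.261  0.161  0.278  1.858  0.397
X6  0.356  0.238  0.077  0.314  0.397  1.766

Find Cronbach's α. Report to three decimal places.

α = 0.574

sum of item variances = 0.741 + 1.221 + 0.674 + 0.567 + 1.858 + 1.766 = 6.827
Sum of off-diagonal covariances = 3.128
total variance = 6.827 + 2 × 3.128 = 13.083
α = (k/(k−1))·(1 − sum of item variances/total variance) = (6/5)·(1 − 6.827/13.083) = 0.574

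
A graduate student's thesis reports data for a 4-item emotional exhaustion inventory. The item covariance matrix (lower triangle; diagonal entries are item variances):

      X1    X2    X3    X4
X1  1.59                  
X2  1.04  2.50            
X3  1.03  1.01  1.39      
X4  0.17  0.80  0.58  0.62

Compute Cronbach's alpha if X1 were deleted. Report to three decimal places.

α = 0.772

Remaining items: X2, X3, X4 (k = 3).
Σσᵢ² = 2.50 + 1.39 + 0.62 = 4.51
σ²_total = 4.51 + 2 × 2.39 = 9.29
α (item deleted) = (3/2)·(1 − 4.51/9.29) = 0.772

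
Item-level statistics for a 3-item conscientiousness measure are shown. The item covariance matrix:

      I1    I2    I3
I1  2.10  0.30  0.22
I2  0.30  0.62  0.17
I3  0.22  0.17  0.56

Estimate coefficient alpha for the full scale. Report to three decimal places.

coefficient alpha = 0.444

Σσ²ᵢ = 2.10 + 0.62 + 0.56 = 3.28
Sum of the distinct covariances = 0.69
Var(T) = 3.28 + 2 × 0.69 = 4.66
α = (k/(k−1))·(1 − Σσ²ᵢ/Var(T)) = (3/2)·(1 − 3.28/4.66) = 0.444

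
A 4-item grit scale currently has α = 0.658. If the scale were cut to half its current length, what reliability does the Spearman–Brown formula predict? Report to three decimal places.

predicted reliability = 0.490

Length factor m = 1/2
α' = m·α / (1 − (1−m)·α)
   = 1/2 × 0.658 / (1 − (1 − 1/2) × 0.658)
   = 0.3290 / 0.6710 = 0.490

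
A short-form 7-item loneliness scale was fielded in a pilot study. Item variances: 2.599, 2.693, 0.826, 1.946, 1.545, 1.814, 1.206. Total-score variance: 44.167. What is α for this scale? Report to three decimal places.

sum of item variances = 2.599 + 2.693 + 0.826 + 1.946 + 1.545 + 1.814 + 1.206 = 12.629
α = (k/(k−1))·(1 − sum of item variances/total variance) = (7/6)·(1 − 12.629/44.167) = 0.833

α = 0.833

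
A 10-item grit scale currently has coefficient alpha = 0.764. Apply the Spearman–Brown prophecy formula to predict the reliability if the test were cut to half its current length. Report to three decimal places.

predicted reliability = 0.618

Length factor m = 1/2
α' = m·α / (1 − (1−m)·α)
   = 1/2 × 0.764 / (1 − (1 − 1/2) × 0.764)
   = 0.3820 / 0.6180 = 0.618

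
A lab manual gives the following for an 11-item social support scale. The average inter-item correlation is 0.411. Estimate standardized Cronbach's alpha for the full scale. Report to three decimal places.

α = 0.885

Standardized α = k·r̄ / (1 + (k−1)·r̄) = 11 × 0.411 / (1 + 10 × 0.411)
  = 4.5210 / 5.1100 = 0.885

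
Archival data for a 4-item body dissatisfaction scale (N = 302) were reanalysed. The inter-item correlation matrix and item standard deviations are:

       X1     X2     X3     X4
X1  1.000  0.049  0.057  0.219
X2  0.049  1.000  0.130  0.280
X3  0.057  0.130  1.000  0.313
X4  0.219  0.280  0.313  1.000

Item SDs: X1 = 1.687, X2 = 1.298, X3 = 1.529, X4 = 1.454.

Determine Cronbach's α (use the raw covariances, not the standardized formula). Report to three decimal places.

Cronbach's α = 0.448

Σσ²ᵢ = 1.687² + 1.298² + 1.529² + 1.454² = 8.9827
Covariances σ_ij = r_ij · s_i · s_j:
  σ(X1,X2) = 0.049 × 1.687 × 1.298 = 0.1073
  σ(X1,X3) = 0.057 × 1.687 × 1.529 = 0.1470
  σ(X1,X4) = 0.219 × 1.687 × 1.454 = 0.5372
  σ(X2,X3) = 0.130 × 1.298 × 1.529 = 0.2580
  σ(X2,X4) = 0.280 × 1.298 × 1.454 = 0.5284
  σ(X3,X4) = 0.313 × 1.529 × 1.454 = 0.6959
σ²_T = Σσ²ᵢ + 2·Σσ_ij = 8.9827 + 2 × 2.2738 = 13.5303
α = (4/3)·(1 − 8.9827/13.5303) = 0.448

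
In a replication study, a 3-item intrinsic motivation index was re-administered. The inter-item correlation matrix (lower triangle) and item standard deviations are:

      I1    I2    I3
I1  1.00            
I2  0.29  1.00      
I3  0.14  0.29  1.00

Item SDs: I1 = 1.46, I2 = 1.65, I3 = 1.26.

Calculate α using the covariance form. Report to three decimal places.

α = 0.489

Σσ²ᵢ = 1.46² + 1.65² + 1.26² = 6.4417
Covariances σ_ij = r_ij · s_i · s_j:
  σ(I1,I2) = 0.29 × 1.46 × 1.65 = 0.6986
  σ(I1,I3) = 0.14 × 1.46 × 1.26 = 0.2575
  σ(I2,I3) = 0.29 × 1.65 × 1.26 = 0.6029
σ²_T = Σσ²ᵢ + 2·Σσ_ij = 6.4417 + 2 × 1.5590 = 9.5597
α = (3/2)·(1 − 6.4417/9.5597) = 0.489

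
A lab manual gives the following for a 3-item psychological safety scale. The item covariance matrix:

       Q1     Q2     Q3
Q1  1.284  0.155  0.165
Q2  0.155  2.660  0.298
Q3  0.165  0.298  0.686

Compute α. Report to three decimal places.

α = 0.316

sum of item variances = 1.284 + 2.660 + 0.686 = 4.630
Sum of off-diagonal covariances = 0.618
Var(T) = 4.630 + 2 × 0.618 = 5.866
α = (k/(k−1))·(1 − sum of item variances/Var(T)) = (3/2)·(1 − 4.630/5.866) = 0.316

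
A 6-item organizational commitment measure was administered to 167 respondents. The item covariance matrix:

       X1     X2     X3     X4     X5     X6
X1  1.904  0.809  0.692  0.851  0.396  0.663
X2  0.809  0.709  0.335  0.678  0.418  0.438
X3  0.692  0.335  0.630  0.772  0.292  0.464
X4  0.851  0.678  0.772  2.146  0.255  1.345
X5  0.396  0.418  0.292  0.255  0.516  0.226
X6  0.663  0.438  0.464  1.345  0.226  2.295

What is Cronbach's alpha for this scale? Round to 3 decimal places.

α = 0.814

ΣVar(i) = 1.904 + 0.709 + 0.630 + 2.146 + 0.516 + 2.295 = 8.200
Sum of off-diagonal covariances = 8.634
total variance = 8.200 + 2 × 8.634 = 25.468
α = (k/(k−1))·(1 − ΣVar(i)/total variance) = (6/5)·(1 − 8.200/25.468) = 0.814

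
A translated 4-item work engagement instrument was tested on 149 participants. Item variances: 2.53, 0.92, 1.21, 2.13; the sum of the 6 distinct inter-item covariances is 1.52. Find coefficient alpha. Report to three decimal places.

α = 0.412

sum of item variances = 2.53 + 0.92 + 1.21 + 2.13 = 6.79
Sum of distinct covariances = 1.52
σ²_T = sum of item variances + 2·Σcov = 6.79 + 2 × 1.52 = 9.83
α = (4/3)·(1 − 6.79/9.83) = 0.412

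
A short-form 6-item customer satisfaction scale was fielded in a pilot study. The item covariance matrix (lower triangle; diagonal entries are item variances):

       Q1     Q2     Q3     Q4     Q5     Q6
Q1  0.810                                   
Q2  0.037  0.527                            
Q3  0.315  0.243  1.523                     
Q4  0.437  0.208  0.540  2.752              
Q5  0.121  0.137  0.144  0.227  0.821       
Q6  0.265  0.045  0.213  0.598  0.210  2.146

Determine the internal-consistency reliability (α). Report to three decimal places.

sum of item variances = 0.810 + 0.527 + 1.523 + 2.752 + 0.821 + 2.146 = 8.579
Σ_{i<j} σ_ij = 3.740
total variance = 8.579 + 2 × 3.740 = 16.059
α = (k/(k−1))·(1 − sum of item variances/total variance) = (6/5)·(1 − 8.579/16.059) = 0.559

α = 0.559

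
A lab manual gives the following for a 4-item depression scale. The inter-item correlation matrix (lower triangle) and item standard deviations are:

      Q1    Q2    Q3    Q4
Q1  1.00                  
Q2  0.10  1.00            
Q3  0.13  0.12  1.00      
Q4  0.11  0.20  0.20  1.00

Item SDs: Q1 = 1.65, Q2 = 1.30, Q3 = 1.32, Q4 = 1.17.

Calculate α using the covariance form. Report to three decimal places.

α = 0.385

Σσ²ᵢ = 1.65² + 1.30² + 1.32² + 1.17² = 7.5238
Covariances σ_ij = r_ij · s_i · s_j:
  σ(Q1,Q2) = 0.10 × 1.65 × 1.30 = 0.2145
  σ(Q1,Q3) = 0.13 × 1.65 × 1.32 = 0.2831
  σ(Q1,Q4) = 0.11 × 1.65 × 1.17 = 0.2124
  σ(Q2,Q3) = 0.12 × 1.30 × 1.32 = 0.2059
  σ(Q2,Q4) = 0.20 × 1.30 × 1.17 = 0.3042
  σ(Q3,Q4) = 0.20 × 1.32 × 1.17 = 0.3089
σ²_T = Σσ²ᵢ + 2·Σσ_ij = 7.5238 + 2 × 1.5290 = 10.5818
α = (4/3)·(1 − 7.5238/10.5818) = 0.385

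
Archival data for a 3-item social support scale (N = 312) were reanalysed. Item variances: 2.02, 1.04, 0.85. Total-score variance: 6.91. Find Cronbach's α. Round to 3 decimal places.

α = 0.651

Σσ²ᵢ = 2.02 + 1.04 + 0.85 = 3.91
α = (k/(k−1))·(1 − Σσ²ᵢ/σ²_T) = (3/2)·(1 − 3.91/6.91) = 0.651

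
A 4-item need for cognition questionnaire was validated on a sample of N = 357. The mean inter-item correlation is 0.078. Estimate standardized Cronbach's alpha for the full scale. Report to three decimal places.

α = 0.253

Standardized α = k·r̄ / (1 + (k−1)·r̄) = 4 × 0.078 / (1 + 3 × 0.078)
  = 0.3120 / 1.2340 = 0.253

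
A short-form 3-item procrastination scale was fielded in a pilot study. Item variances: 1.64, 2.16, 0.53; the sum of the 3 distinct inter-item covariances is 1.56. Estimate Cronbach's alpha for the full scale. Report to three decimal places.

Cronbach's alpha = 0.628

sum of item variances = 1.64 + 2.16 + 0.53 = 4.33
Sum of distinct covariances = 1.56
total variance = sum of item variances + 2·Σcov = 4.33 + 2 × 1.56 = 7.45
α = (3/2)·(1 − 4.33/7.45) = 0.628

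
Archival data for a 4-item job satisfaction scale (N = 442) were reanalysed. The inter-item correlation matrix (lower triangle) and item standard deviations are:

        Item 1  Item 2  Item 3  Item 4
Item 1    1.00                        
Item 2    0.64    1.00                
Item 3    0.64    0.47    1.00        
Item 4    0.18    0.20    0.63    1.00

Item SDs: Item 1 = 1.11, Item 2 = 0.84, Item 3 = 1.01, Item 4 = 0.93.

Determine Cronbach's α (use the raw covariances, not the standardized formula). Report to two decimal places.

Cronbach's α = 0.77

Σσ²ᵢ = 1.11² + 0.84² + 1.01² + 0.93² = 3.8227
Covariances σ_ij = r_ij · s_i · s_j:
  σ(Item 1,Item 2) = 0.64 × 1.11 × 0.84 = 0.5967
  σ(Item 1,Item 3) = 0.64 × 1.11 × 1.01 = 0.7175
  σ(Item 1,Item 4) = 0.18 × 1.11 × 0.93 = 0.1858
  σ(Item 2,Item 3) = 0.47 × 0.84 × 1.01 = 0.3987
  σ(Item 2,Item 4) = 0.20 × 0.84 × 0.93 = 0.1562
  σ(Item 3,Item 4) = 0.63 × 1.01 × 0.93 = 0.5918
σ²_T = Σσ²ᵢ + 2·Σσ_ij = 3.8227 + 2 × 2.6467 = 9.1161
α = (4/3)·(1 − 3.8227/9.1161) = 0.77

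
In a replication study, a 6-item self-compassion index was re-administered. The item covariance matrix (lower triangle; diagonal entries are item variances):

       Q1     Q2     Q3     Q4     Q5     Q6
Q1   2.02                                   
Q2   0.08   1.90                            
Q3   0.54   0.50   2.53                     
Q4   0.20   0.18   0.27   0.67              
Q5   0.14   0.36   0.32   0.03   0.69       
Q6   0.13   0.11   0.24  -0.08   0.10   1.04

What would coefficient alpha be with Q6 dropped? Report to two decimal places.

coefficient alpha = 0.50

Remaining items: Q1, Q2, Q3, Q4, Q5 (k = 5).
ΣVar(i) = 2.02 + 1.90 + 2.53 + 0.67 + 0.69 = 7.81
σ²_total = 7.81 + 2 × 2.62 = 13.05
α (item deleted) = (5/4)·(1 − 7.81/13.05) = 0.50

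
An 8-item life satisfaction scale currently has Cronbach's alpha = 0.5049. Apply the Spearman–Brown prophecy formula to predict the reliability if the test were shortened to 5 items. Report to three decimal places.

predicted reliability = 0.389

Length factor m = 5/8 = 0.6250
α' = m·α / (1 − (1−m)·α)
   = 5/8 × 0.5049 / (1 − (1 − 5/8) × 0.5049)
   = 0.3156 / 0.8107 = 0.389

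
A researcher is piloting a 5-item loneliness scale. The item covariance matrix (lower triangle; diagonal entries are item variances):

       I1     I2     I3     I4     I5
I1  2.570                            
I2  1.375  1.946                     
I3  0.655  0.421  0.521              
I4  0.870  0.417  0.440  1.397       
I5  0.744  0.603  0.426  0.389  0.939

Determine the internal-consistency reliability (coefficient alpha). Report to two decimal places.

ΣVar(i) = 2.570 + 1.946 + 0.521 + 1.397 + 0.939 = 7.373
Σ_{i<j} σ_ij = 6.340
σ²_T = 7.373 + 2 × 6.340 = 20.053
α = (k/(k−1))·(1 − ΣVar(i)/σ²_T) = (5/4)·(1 − 7.373/20.053) = 0.79

coefficient alpha = 0.79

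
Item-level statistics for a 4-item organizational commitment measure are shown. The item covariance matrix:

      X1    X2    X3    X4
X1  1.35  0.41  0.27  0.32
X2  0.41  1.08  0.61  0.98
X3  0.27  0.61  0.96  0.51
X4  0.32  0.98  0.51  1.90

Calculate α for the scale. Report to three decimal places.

α = 0.719

sum of item variances = 1.35 + 1.08 + 0.96 + 1.90 = 5.29
Sum of off-diagonal covariances = 3.10
σ²_T = 5.29 + 2 × 3.10 = 11.49
α = (k/(k−1))·(1 − sum of item variances/σ²_T) = (4/3)·(1 − 5.29/11.49) = 0.719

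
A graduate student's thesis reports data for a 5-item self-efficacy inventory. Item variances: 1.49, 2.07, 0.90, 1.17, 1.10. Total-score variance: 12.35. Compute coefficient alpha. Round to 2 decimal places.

ΣVar(i) = 1.49 + 2.07 + 0.90 + 1.17 + 1.10 = 6.73
α = (k/(k−1))·(1 − ΣVar(i)/total variance) = (5/4)·(1 − 6.73/12.35) = 0.57

coefficient alpha = 0.57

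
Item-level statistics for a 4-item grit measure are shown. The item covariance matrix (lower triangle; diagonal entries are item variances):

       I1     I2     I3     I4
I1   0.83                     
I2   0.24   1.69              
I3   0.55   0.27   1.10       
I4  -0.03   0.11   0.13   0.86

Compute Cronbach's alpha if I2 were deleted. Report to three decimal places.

Cronbach's alpha = 0.477

Remaining items: I1, I3, I4 (k = 3).
ΣVar(i) = 0.83 + 1.10 + 0.86 = 2.79
Var(T) = 2.79 + 2 × 0.65 = 4.09
α (item deleted) = (3/2)·(1 − 2.79/4.09) = 0.477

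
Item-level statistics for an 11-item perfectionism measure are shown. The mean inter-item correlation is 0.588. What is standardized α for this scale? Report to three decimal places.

α = 0.940

Standardized α = k·r̄ / (1 + (k−1)·r̄) = 11 × 0.588 / (1 + 10 × 0.588)
  = 6.4680 / 6.8800 = 0.940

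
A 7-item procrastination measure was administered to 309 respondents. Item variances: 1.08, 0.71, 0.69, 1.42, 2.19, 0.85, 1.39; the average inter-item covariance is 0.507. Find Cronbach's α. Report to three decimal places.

α = 0.839

ΣVar(i) = 1.08 + 0.71 + 0.69 + 1.42 + 2.19 + 0.85 + 1.39 = 8.33
Sum of the 21 distinct covariances = 21 × 0.507 = 10.647
σ²_total = ΣVar(i) + 2·Σcov = 8.33 + 2 × 10.647 = 29.624
α = (7/6)·(1 − 8.33/29.624) = 0.839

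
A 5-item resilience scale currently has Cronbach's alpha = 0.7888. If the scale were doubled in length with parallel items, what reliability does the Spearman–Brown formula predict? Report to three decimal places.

predicted reliability = 0.882

Length factor m = 2
α' = m·α / (1 + (m−1)·α)
   = 2 × 0.7888 / (1 + (2 − 1) × 0.7888)
   = 1.5776 / 1.7888 = 0.882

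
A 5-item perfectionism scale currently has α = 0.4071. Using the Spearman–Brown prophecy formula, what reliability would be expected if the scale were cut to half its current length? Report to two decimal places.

predicted reliability = 0.26

Length factor m = 1/2
α' = m·α / (1 − (1−m)·α)
   = 1/2 × 0.4071 / (1 − (1 − 1/2) × 0.4071)
   = 0.2036 / 0.7964 = 0.26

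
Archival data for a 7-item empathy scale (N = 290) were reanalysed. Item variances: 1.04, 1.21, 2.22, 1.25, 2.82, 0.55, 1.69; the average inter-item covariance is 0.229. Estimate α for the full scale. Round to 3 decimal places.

sum of item variances = 1.04 + 1.21 + 2.22 + 1.25 + 2.82 + 0.55 + 1.69 = 10.78
Sum of the 21 distinct covariances = 21 × 0.229 = 4.809
Var(T) = sum of item variances + 2·Σcov = 10.78 + 2 × 4.809 = 20.398
α = (7/6)·(1 − 10.78/20.398) = 0.550

α = 0.550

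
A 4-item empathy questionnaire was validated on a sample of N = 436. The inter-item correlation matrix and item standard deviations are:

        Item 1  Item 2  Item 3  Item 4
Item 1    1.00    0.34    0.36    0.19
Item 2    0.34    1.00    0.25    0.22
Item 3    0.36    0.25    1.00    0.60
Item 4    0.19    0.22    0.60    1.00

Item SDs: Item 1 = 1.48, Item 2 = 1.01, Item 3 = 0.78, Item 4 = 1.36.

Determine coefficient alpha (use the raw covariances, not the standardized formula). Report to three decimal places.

Σσ²ᵢ = 1.48² + 1.01² + 0.78² + 1.36² = 5.6685
Covariances σ_ij = r_ij · s_i · s_j:
  σ(Item 1,Item 2) = 0.34 × 1.48 × 1.01 = 0.5082
  σ(Item 1,Item 3) = 0.36 × 1.48 × 0.78 = 0.4156
  σ(Item 1,Item 4) = 0.19 × 1.48 × 1.36 = 0.3824
  σ(Item 2,Item 3) = 0.25 × 1.01 × 0.78 = 0.1970
  σ(Item 2,Item 4) = 0.22 × 1.01 × 1.36 = 0.3022
  σ(Item 3,Item 4) = 0.60 × 0.78 × 1.36 = 0.6365
σ²_T = Σσ²ᵢ + 2·Σσ_ij = 5.6685 + 2 × 2.4419 = 10.5523
α = (4/3)·(1 − 5.6685/10.5523) = 0.617

coefficient alpha = 0.617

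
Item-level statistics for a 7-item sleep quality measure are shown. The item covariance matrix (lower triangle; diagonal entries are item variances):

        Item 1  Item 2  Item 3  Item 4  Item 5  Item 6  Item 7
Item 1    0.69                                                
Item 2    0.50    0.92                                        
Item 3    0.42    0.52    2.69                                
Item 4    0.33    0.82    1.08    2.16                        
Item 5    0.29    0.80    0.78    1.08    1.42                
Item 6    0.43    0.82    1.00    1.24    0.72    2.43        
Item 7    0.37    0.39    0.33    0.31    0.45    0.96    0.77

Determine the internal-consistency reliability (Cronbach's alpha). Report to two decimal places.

α = 0.83

sum of item variances = 0.69 + 0.92 + 2.69 + 2.16 + 1.42 + 2.43 + 0.77 = 11.08
Sum of off-diagonal covariances = 13.64
σ²_total = 11.08 + 2 × 13.64 = 38.36
α = (k/(k−1))·(1 − sum of item variances/σ²_total) = (7/6)·(1 − 11.08/38.36) = 0.83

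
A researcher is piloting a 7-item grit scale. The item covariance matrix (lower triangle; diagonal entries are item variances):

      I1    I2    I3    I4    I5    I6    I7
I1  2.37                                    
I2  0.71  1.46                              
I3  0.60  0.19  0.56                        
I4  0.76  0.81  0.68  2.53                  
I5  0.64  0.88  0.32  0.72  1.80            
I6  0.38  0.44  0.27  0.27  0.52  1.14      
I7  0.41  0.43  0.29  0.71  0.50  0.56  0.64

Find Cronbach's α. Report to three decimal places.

Σσᵢ² = 2.37 + 1.46 + 0.56 + 2.53 + 1.80 + 1.14 + 0.64 = 10.50
Σ_{i<j} σ_ij = 11.09
Var(T) = 10.50 + 2 × 11.09 = 32.68
α = (k/(k−1))·(1 − Σσᵢ²/Var(T)) = (7/6)·(1 − 10.50/32.68) = 0.792

Cronbach's α = 0.792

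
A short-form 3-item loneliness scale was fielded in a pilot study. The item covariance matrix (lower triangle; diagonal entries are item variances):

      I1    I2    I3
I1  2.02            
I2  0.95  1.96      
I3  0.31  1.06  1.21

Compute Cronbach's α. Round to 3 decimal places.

Σσᵢ² = 2.02 + 1.96 + 1.21 = 5.19
Sum of off-diagonal covariances = 2.32
σ²_total = 5.19 + 2 × 2.32 = 9.83
α = (k/(k−1))·(1 − Σσᵢ²/σ²_total) = (3/2)·(1 − 5.19/9.83) = 0.708

Cronbach's α = 0.708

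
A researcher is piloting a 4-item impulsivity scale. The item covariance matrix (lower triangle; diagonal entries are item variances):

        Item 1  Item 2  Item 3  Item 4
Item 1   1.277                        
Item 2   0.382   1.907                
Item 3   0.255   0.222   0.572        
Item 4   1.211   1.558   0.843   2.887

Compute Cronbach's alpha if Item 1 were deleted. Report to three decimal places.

α = 0.742

Remaining items: Item 2, Item 3, Item 4 (k = 3).
sum of item variances = 1.907 + 0.572 + 2.887 = 5.366
Var(T) = 5.366 + 2 × 2.623 = 10.612
α (item deleted) = (3/2)·(1 − 5.366/10.612) = 0.742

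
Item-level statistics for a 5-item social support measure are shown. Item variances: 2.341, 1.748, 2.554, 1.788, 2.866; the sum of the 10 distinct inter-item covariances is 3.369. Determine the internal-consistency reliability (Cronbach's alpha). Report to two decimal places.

α = 0.47

Σσ²ᵢ = 2.341 + 1.748 + 2.554 + 1.788 + 2.866 = 11.297
Sum of distinct covariances = 3.369
σ²_total = Σσ²ᵢ + 2·Σcov = 11.297 + 2 × 3.369 = 18.035
α = (5/4)·(1 − 11.297/18.035) = 0.47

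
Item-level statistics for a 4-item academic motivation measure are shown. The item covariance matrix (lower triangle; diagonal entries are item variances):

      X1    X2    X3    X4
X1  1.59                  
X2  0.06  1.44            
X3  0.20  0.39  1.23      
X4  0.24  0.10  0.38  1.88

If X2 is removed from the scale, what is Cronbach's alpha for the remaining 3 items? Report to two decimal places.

Remaining items: X1, X3, X4 (k = 3).
Σσ²ᵢ = 1.59 + 1.23 + 1.88 = 4.70
σ²_total = 4.70 + 2 × 0.82 = 6.34
α (item deleted) = (3/2)·(1 − 4.70/6.34) = 0.39

α = 0.39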